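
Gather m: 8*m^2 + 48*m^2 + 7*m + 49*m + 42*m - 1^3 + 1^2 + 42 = 56*m^2 + 98*m + 42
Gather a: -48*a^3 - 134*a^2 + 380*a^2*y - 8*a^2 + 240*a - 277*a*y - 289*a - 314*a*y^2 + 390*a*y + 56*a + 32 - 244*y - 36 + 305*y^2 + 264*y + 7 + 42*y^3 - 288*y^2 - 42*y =-48*a^3 + a^2*(380*y - 142) + a*(-314*y^2 + 113*y + 7) + 42*y^3 + 17*y^2 - 22*y + 3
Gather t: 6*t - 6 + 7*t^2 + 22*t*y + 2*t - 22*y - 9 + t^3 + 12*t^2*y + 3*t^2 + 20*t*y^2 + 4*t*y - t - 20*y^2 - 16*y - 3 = t^3 + t^2*(12*y + 10) + t*(20*y^2 + 26*y + 7) - 20*y^2 - 38*y - 18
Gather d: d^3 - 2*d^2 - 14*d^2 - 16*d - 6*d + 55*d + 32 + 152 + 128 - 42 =d^3 - 16*d^2 + 33*d + 270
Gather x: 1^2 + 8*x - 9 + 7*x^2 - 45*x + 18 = 7*x^2 - 37*x + 10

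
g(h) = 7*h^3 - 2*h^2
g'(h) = 21*h^2 - 4*h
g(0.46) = 0.26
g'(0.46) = 2.60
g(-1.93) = -57.77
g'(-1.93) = 85.94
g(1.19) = 8.96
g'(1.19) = 24.98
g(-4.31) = -597.59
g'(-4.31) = 407.34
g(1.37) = 14.25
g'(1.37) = 33.93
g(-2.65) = -144.31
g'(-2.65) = 158.07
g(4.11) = 452.20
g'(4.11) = 338.29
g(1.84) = 36.84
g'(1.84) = 63.74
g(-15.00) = -24075.00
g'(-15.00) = 4785.00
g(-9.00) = -5265.00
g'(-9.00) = 1737.00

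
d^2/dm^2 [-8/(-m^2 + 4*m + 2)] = 16*(m^2 - 4*m - 4*(m - 2)^2 - 2)/(-m^2 + 4*m + 2)^3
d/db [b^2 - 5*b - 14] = 2*b - 5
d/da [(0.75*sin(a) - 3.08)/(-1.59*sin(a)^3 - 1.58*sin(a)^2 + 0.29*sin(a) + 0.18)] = (2.385*sin(a)^3 - 13.5066*sin(a)^2 - 9.7328*sin(a) + 1.0282)*cos(a)/(2.5281*sin(a)^6 + 5.0244*sin(a)^5 + 1.5742*sin(a)^4 - 1.4888*sin(a)^3 - 0.4847*sin(a)^2 + 0.1044*sin(a) + 0.0324)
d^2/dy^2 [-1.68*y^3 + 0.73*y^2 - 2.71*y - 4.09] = 1.46 - 10.08*y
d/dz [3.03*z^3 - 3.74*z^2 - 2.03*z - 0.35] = 9.09*z^2 - 7.48*z - 2.03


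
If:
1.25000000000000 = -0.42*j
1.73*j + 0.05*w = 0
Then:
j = -2.98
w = 102.98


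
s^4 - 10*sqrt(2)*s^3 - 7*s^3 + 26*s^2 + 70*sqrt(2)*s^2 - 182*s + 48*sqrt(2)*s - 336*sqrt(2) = (s - 7)*(s - 8*sqrt(2))*(s - 3*sqrt(2))*(s + sqrt(2))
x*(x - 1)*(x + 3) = x^3 + 2*x^2 - 3*x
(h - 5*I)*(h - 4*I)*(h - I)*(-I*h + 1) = -I*h^4 - 9*h^3 + 19*I*h^2 - 9*h + 20*I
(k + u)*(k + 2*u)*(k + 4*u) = k^3 + 7*k^2*u + 14*k*u^2 + 8*u^3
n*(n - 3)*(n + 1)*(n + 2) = n^4 - 7*n^2 - 6*n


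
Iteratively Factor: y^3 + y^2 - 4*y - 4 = (y + 1)*(y^2 - 4) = (y - 2)*(y + 1)*(y + 2)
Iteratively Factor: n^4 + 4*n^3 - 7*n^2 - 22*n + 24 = (n + 3)*(n^3 + n^2 - 10*n + 8) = (n - 2)*(n + 3)*(n^2 + 3*n - 4) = (n - 2)*(n + 3)*(n + 4)*(n - 1)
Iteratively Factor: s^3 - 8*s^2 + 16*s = (s - 4)*(s^2 - 4*s) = s*(s - 4)*(s - 4)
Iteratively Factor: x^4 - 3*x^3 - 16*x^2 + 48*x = (x - 4)*(x^3 + x^2 - 12*x) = x*(x - 4)*(x^2 + x - 12) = x*(x - 4)*(x + 4)*(x - 3)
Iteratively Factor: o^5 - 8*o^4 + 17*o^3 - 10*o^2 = (o)*(o^4 - 8*o^3 + 17*o^2 - 10*o) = o*(o - 1)*(o^3 - 7*o^2 + 10*o) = o*(o - 5)*(o - 1)*(o^2 - 2*o) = o*(o - 5)*(o - 2)*(o - 1)*(o)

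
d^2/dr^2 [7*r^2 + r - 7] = 14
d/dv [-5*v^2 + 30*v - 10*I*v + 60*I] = -10*v + 30 - 10*I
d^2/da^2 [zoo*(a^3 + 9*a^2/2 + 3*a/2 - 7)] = zoo*(a + 1)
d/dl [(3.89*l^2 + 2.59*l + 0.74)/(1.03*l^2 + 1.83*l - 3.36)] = (4.451*l^2 - 27.6652*l - 10.0566)/(1.0609*l^4 + 3.7698*l^3 - 3.5727*l^2 - 12.2976*l + 11.2896)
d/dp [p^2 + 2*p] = 2*p + 2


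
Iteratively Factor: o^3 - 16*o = (o)*(o^2 - 16) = o*(o + 4)*(o - 4)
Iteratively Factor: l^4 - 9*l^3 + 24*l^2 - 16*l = (l)*(l^3 - 9*l^2 + 24*l - 16) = l*(l - 4)*(l^2 - 5*l + 4) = l*(l - 4)*(l - 1)*(l - 4)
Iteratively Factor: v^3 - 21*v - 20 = (v - 5)*(v^2 + 5*v + 4) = (v - 5)*(v + 4)*(v + 1)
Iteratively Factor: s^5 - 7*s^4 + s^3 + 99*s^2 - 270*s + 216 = (s - 3)*(s^4 - 4*s^3 - 11*s^2 + 66*s - 72) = (s - 3)*(s + 4)*(s^3 - 8*s^2 + 21*s - 18) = (s - 3)^2*(s + 4)*(s^2 - 5*s + 6) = (s - 3)^2*(s - 2)*(s + 4)*(s - 3)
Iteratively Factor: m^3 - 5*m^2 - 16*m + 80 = (m - 5)*(m^2 - 16) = (m - 5)*(m - 4)*(m + 4)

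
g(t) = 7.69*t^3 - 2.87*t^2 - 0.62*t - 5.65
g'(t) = 23.07*t^2 - 5.74*t - 0.62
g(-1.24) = -23.96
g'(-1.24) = 41.97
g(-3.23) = -292.73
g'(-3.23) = 258.61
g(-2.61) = -160.31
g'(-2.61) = 171.52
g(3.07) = 187.90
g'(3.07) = 199.19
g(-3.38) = -333.29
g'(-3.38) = 282.34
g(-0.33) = -6.03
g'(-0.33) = 3.79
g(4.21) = 514.69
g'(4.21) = 384.11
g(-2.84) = -203.19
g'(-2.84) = 201.75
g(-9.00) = -5838.55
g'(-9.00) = 1919.71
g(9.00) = 5362.31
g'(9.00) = 1816.39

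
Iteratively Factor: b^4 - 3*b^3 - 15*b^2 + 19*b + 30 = (b - 5)*(b^3 + 2*b^2 - 5*b - 6) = (b - 5)*(b + 1)*(b^2 + b - 6) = (b - 5)*(b - 2)*(b + 1)*(b + 3)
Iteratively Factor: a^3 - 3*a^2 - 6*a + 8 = (a - 1)*(a^2 - 2*a - 8) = (a - 1)*(a + 2)*(a - 4)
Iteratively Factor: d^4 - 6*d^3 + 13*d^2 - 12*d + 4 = (d - 2)*(d^3 - 4*d^2 + 5*d - 2) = (d - 2)^2*(d^2 - 2*d + 1) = (d - 2)^2*(d - 1)*(d - 1)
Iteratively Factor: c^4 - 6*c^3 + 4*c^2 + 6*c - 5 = (c + 1)*(c^3 - 7*c^2 + 11*c - 5) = (c - 1)*(c + 1)*(c^2 - 6*c + 5) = (c - 1)^2*(c + 1)*(c - 5)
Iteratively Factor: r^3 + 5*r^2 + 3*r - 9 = (r - 1)*(r^2 + 6*r + 9) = (r - 1)*(r + 3)*(r + 3)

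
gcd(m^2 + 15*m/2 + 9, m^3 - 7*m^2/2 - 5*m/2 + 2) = 1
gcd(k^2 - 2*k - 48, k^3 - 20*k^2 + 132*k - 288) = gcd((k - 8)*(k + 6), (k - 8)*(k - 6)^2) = k - 8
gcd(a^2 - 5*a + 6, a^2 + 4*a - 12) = a - 2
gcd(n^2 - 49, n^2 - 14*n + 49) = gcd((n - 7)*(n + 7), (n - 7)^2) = n - 7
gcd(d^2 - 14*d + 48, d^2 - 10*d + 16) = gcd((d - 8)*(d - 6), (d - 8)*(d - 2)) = d - 8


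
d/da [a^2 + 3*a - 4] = 2*a + 3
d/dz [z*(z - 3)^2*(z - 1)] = 4*z^3 - 21*z^2 + 30*z - 9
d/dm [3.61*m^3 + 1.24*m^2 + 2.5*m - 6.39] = 10.83*m^2 + 2.48*m + 2.5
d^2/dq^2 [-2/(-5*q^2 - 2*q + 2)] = 4*(-25*q^2 - 10*q + 4*(5*q + 1)^2 + 10)/(5*q^2 + 2*q - 2)^3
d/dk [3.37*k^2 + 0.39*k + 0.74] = 6.74*k + 0.39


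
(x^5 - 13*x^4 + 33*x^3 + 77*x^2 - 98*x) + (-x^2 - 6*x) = x^5 - 13*x^4 + 33*x^3 + 76*x^2 - 104*x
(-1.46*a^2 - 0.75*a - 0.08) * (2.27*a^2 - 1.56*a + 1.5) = -3.3142*a^4 + 0.5751*a^3 - 1.2016*a^2 - 1.0002*a - 0.12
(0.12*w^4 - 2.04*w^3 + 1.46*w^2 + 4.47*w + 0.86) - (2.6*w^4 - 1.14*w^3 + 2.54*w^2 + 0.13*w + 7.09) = -2.48*w^4 - 0.9*w^3 - 1.08*w^2 + 4.34*w - 6.23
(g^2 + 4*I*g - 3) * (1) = g^2 + 4*I*g - 3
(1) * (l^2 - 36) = l^2 - 36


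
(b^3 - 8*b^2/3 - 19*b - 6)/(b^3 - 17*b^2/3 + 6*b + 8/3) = (b^2 - 3*b - 18)/(b^2 - 6*b + 8)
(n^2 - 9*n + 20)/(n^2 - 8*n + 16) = (n - 5)/(n - 4)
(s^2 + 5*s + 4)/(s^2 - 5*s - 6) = (s + 4)/(s - 6)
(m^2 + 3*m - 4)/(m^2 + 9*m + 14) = (m^2 + 3*m - 4)/(m^2 + 9*m + 14)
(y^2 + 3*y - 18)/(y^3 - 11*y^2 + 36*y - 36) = (y + 6)/(y^2 - 8*y + 12)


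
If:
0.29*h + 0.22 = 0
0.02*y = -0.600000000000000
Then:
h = -0.76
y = -30.00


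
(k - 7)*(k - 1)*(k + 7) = k^3 - k^2 - 49*k + 49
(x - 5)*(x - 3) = x^2 - 8*x + 15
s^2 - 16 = (s - 4)*(s + 4)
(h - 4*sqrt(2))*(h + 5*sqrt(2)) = h^2 + sqrt(2)*h - 40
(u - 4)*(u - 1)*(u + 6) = u^3 + u^2 - 26*u + 24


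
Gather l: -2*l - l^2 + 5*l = -l^2 + 3*l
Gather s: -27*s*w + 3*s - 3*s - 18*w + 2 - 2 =-27*s*w - 18*w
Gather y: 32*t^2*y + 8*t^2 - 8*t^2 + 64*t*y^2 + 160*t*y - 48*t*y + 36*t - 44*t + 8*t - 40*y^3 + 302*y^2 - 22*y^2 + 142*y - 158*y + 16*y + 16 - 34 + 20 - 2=-40*y^3 + y^2*(64*t + 280) + y*(32*t^2 + 112*t)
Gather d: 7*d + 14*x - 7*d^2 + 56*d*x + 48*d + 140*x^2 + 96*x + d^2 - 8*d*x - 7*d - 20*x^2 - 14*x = -6*d^2 + d*(48*x + 48) + 120*x^2 + 96*x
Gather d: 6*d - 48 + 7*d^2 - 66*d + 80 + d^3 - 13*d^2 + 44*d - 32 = d^3 - 6*d^2 - 16*d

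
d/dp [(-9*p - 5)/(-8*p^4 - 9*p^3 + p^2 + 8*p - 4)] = (72*p^4 + 81*p^3 - 9*p^2 - 72*p - (9*p + 5)*(32*p^3 + 27*p^2 - 2*p - 8) + 36)/(8*p^4 + 9*p^3 - p^2 - 8*p + 4)^2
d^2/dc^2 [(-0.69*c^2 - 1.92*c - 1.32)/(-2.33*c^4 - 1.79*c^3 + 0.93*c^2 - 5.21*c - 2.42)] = (22.475646*c^8 + 142.348554*c^7 + 278.858844*c^6 + 76.59486*c^5 - 291.739122*c^4 - 255.234114*c^3 - 99.091476*c^2 - 46.75572*c + 37.268352)/(12.649337*c^12 + 29.153193*c^11 + 7.250028*c^10 + 67.31654*c^9 + 166.896108*c^8 + 47.545866*c^7 + 128.692758*c^6 + 311.373396*c^5 + 106.895439*c^4 + 102.515873*c^3 + 180.72681*c^2 + 91.535532*c + 14.172488)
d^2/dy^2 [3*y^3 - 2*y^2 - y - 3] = 18*y - 4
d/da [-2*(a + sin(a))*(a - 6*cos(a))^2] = 2*(a - 6*cos(a))*(-2*(a + sin(a))*(6*sin(a) + 1) - (a - 6*cos(a))*(cos(a) + 1))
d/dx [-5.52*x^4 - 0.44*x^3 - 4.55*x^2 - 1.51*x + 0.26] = -22.08*x^3 - 1.32*x^2 - 9.1*x - 1.51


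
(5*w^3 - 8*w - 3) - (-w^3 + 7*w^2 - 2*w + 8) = 6*w^3 - 7*w^2 - 6*w - 11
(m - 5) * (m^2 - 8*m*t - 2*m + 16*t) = m^3 - 8*m^2*t - 7*m^2 + 56*m*t + 10*m - 80*t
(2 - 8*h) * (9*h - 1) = -72*h^2 + 26*h - 2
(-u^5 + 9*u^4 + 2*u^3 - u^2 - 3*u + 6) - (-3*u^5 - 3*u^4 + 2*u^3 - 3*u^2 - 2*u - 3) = 2*u^5 + 12*u^4 + 2*u^2 - u + 9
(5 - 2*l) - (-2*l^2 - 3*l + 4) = 2*l^2 + l + 1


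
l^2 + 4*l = l*(l + 4)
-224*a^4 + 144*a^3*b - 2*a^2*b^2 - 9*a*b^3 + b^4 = (-7*a + b)*(-4*a + b)*(-2*a + b)*(4*a + b)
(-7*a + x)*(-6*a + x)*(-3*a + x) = -126*a^3 + 81*a^2*x - 16*a*x^2 + x^3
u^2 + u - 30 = (u - 5)*(u + 6)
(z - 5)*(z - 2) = z^2 - 7*z + 10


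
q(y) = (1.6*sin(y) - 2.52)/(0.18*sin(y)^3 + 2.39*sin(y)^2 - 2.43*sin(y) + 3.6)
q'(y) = (1.6*sin(y) - 2.52)*(-0.54*sin(y)^2*cos(y) - 4.78*sin(y)*cos(y) + 2.43*cos(y))/(0.18*sin(y)^3 + 2.39*sin(y)^2 - 2.43*sin(y) + 3.6)^2 + 1.6*cos(y)/(0.18*sin(y)^3 + 2.39*sin(y)^2 - 2.43*sin(y) + 3.6)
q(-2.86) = -0.67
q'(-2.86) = 0.19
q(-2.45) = -0.58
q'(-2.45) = 0.19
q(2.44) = -0.48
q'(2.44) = -0.50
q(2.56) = -0.54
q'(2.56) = -0.50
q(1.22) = -0.28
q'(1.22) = 0.22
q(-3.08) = -0.70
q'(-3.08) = 0.08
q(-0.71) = -0.58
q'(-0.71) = -0.18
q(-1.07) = -0.53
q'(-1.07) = -0.11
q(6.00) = -0.67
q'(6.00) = -0.19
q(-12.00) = -0.55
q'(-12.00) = 0.49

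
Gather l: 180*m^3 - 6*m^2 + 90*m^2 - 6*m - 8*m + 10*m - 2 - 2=180*m^3 + 84*m^2 - 4*m - 4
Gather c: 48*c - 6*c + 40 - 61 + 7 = 42*c - 14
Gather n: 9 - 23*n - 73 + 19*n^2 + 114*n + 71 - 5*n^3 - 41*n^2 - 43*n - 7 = -5*n^3 - 22*n^2 + 48*n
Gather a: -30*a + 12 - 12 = -30*a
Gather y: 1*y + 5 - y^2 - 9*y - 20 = -y^2 - 8*y - 15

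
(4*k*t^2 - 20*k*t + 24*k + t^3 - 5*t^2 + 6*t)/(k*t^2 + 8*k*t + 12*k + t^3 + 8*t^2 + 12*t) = (4*k*t^2 - 20*k*t + 24*k + t^3 - 5*t^2 + 6*t)/(k*t^2 + 8*k*t + 12*k + t^3 + 8*t^2 + 12*t)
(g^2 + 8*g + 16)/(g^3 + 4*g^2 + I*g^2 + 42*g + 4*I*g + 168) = (g + 4)/(g^2 + I*g + 42)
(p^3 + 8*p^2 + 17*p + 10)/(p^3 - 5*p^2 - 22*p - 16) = (p + 5)/(p - 8)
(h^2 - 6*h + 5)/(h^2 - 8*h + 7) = (h - 5)/(h - 7)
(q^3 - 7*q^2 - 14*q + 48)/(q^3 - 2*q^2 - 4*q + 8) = (q^2 - 5*q - 24)/(q^2 - 4)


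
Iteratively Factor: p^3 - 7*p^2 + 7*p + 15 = (p + 1)*(p^2 - 8*p + 15) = (p - 3)*(p + 1)*(p - 5)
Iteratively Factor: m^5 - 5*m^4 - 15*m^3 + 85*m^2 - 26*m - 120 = (m - 3)*(m^4 - 2*m^3 - 21*m^2 + 22*m + 40) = (m - 3)*(m + 1)*(m^3 - 3*m^2 - 18*m + 40) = (m - 3)*(m + 1)*(m + 4)*(m^2 - 7*m + 10) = (m - 5)*(m - 3)*(m + 1)*(m + 4)*(m - 2)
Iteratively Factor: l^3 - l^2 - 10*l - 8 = (l + 1)*(l^2 - 2*l - 8) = (l - 4)*(l + 1)*(l + 2)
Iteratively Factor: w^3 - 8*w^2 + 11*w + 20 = (w + 1)*(w^2 - 9*w + 20) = (w - 4)*(w + 1)*(w - 5)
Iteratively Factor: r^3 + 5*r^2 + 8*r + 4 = (r + 2)*(r^2 + 3*r + 2) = (r + 1)*(r + 2)*(r + 2)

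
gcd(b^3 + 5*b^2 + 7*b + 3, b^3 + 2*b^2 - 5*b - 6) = b^2 + 4*b + 3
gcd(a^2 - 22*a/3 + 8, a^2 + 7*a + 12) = 1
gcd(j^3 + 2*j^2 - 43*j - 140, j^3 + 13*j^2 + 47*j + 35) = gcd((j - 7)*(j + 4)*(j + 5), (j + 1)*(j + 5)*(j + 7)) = j + 5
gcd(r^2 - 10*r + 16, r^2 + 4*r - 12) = r - 2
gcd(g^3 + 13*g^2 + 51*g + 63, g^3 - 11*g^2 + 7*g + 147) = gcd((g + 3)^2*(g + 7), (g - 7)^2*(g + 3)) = g + 3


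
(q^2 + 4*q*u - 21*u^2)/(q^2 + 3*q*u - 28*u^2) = (q - 3*u)/(q - 4*u)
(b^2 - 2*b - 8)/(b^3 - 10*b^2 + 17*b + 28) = (b + 2)/(b^2 - 6*b - 7)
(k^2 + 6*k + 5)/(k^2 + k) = (k + 5)/k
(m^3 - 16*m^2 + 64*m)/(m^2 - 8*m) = m - 8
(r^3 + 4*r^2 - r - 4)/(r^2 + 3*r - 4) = r + 1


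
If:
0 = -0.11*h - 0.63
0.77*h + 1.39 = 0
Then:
No Solution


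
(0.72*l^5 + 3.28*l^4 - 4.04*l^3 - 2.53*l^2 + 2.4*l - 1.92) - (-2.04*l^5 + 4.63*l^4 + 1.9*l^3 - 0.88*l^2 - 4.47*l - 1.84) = 2.76*l^5 - 1.35*l^4 - 5.94*l^3 - 1.65*l^2 + 6.87*l - 0.0799999999999998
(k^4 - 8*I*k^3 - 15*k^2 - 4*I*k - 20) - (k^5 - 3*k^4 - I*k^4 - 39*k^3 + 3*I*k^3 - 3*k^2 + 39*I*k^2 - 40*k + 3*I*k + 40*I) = -k^5 + 4*k^4 + I*k^4 + 39*k^3 - 11*I*k^3 - 12*k^2 - 39*I*k^2 + 40*k - 7*I*k - 20 - 40*I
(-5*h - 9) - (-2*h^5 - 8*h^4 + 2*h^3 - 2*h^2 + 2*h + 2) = 2*h^5 + 8*h^4 - 2*h^3 + 2*h^2 - 7*h - 11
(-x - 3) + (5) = 2 - x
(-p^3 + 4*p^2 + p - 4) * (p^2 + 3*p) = -p^5 + p^4 + 13*p^3 - p^2 - 12*p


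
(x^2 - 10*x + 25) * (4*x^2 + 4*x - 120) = 4*x^4 - 36*x^3 - 60*x^2 + 1300*x - 3000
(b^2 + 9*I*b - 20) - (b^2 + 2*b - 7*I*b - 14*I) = -2*b + 16*I*b - 20 + 14*I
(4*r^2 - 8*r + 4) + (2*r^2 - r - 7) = 6*r^2 - 9*r - 3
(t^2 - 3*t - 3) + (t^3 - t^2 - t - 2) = t^3 - 4*t - 5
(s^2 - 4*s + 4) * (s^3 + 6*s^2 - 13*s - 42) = s^5 + 2*s^4 - 33*s^3 + 34*s^2 + 116*s - 168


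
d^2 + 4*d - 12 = (d - 2)*(d + 6)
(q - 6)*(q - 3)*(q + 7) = q^3 - 2*q^2 - 45*q + 126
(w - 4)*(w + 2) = w^2 - 2*w - 8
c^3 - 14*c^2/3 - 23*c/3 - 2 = (c - 6)*(c + 1/3)*(c + 1)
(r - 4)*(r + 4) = r^2 - 16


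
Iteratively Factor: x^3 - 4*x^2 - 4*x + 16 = (x + 2)*(x^2 - 6*x + 8) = (x - 4)*(x + 2)*(x - 2)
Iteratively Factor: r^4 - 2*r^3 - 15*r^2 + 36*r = (r - 3)*(r^3 + r^2 - 12*r) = r*(r - 3)*(r^2 + r - 12) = r*(r - 3)*(r + 4)*(r - 3)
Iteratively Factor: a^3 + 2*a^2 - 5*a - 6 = (a + 3)*(a^2 - a - 2) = (a - 2)*(a + 3)*(a + 1)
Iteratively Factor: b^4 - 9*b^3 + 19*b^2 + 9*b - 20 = (b + 1)*(b^3 - 10*b^2 + 29*b - 20) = (b - 1)*(b + 1)*(b^2 - 9*b + 20) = (b - 5)*(b - 1)*(b + 1)*(b - 4)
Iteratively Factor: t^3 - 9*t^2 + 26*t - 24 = (t - 2)*(t^2 - 7*t + 12) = (t - 3)*(t - 2)*(t - 4)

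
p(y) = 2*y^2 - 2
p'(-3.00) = -12.00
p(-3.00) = 16.00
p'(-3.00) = -12.00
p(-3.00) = 16.00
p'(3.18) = 12.72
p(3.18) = 18.22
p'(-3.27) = -13.08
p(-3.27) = 19.39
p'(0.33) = 1.32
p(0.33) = -1.78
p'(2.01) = 8.04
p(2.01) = 6.08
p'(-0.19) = -0.76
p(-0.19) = -1.93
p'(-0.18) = -0.72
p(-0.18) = -1.94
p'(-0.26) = -1.04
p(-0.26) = -1.86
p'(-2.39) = -9.56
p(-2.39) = 9.42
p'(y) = 4*y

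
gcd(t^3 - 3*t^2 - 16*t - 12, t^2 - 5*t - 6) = t^2 - 5*t - 6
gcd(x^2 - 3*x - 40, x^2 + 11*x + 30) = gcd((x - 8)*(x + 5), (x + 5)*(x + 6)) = x + 5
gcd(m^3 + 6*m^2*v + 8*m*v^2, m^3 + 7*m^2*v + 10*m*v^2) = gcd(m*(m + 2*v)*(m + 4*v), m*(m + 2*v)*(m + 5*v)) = m^2 + 2*m*v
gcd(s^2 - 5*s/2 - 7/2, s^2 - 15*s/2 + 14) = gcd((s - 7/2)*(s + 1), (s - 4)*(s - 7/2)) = s - 7/2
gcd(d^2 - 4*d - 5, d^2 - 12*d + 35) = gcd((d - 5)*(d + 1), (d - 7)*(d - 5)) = d - 5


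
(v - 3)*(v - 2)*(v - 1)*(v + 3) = v^4 - 3*v^3 - 7*v^2 + 27*v - 18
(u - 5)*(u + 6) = u^2 + u - 30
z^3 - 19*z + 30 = (z - 3)*(z - 2)*(z + 5)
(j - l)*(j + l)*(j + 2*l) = j^3 + 2*j^2*l - j*l^2 - 2*l^3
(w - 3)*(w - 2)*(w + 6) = w^3 + w^2 - 24*w + 36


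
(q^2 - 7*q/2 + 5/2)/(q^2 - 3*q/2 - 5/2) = (q - 1)/(q + 1)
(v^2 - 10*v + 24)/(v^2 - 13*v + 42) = (v - 4)/(v - 7)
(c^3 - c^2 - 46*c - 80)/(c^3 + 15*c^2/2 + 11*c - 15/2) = 2*(c^2 - 6*c - 16)/(2*c^2 + 5*c - 3)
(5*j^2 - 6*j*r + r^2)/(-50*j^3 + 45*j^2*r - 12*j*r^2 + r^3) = (-j + r)/(10*j^2 - 7*j*r + r^2)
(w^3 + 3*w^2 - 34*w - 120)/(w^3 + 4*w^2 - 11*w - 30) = (w^2 - 2*w - 24)/(w^2 - w - 6)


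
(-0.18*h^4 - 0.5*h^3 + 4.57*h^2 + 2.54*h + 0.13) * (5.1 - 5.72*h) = 1.0296*h^5 + 1.942*h^4 - 28.6904*h^3 + 8.7782*h^2 + 12.2104*h + 0.663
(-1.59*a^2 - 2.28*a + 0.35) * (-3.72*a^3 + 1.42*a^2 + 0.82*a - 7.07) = 5.9148*a^5 + 6.2238*a^4 - 5.8434*a^3 + 9.8687*a^2 + 16.4066*a - 2.4745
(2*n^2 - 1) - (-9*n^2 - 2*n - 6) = 11*n^2 + 2*n + 5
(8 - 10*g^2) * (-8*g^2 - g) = 80*g^4 + 10*g^3 - 64*g^2 - 8*g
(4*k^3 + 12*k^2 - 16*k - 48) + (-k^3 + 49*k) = 3*k^3 + 12*k^2 + 33*k - 48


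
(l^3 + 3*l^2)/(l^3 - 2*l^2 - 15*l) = l/(l - 5)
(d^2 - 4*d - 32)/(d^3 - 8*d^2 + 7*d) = (d^2 - 4*d - 32)/(d*(d^2 - 8*d + 7))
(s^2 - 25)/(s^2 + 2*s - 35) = (s + 5)/(s + 7)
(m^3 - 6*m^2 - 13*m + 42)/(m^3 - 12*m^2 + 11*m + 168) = (m - 2)/(m - 8)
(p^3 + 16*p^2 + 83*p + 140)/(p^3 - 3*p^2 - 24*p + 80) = (p^2 + 11*p + 28)/(p^2 - 8*p + 16)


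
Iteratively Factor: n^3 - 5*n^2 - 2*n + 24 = (n - 4)*(n^2 - n - 6) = (n - 4)*(n - 3)*(n + 2)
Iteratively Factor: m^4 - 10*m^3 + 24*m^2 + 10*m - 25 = (m - 5)*(m^3 - 5*m^2 - m + 5) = (m - 5)*(m + 1)*(m^2 - 6*m + 5) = (m - 5)^2*(m + 1)*(m - 1)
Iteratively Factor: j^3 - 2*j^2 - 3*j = (j)*(j^2 - 2*j - 3) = j*(j - 3)*(j + 1)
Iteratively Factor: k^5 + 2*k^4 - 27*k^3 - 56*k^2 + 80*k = (k)*(k^4 + 2*k^3 - 27*k^2 - 56*k + 80) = k*(k + 4)*(k^3 - 2*k^2 - 19*k + 20) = k*(k - 1)*(k + 4)*(k^2 - k - 20) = k*(k - 5)*(k - 1)*(k + 4)*(k + 4)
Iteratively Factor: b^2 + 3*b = (b)*(b + 3)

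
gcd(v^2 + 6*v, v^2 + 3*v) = v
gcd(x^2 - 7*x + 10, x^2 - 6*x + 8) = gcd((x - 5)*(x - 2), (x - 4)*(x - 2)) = x - 2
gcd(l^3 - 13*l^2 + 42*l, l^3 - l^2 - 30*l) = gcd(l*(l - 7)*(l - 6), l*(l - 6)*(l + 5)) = l^2 - 6*l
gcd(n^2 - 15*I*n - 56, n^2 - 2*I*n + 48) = n - 8*I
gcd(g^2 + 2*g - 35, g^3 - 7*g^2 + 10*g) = g - 5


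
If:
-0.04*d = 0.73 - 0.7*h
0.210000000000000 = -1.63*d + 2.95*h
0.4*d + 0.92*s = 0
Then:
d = 1.96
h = 1.15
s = -0.85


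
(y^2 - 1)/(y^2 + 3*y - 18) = (y^2 - 1)/(y^2 + 3*y - 18)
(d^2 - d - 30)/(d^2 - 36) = (d + 5)/(d + 6)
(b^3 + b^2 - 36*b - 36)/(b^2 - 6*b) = b + 7 + 6/b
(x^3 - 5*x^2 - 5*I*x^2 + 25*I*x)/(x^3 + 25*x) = (x - 5)/(x + 5*I)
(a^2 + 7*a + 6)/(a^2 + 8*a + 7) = (a + 6)/(a + 7)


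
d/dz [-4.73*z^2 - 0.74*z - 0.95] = -9.46*z - 0.74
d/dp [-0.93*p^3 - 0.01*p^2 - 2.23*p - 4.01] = -2.79*p^2 - 0.02*p - 2.23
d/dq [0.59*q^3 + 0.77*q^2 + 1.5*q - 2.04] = 1.77*q^2 + 1.54*q + 1.5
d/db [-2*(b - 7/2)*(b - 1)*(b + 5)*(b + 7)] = -8*b^3 - 45*b^2 + 62*b + 231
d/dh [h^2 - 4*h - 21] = 2*h - 4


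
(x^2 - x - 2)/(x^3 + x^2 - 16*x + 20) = (x + 1)/(x^2 + 3*x - 10)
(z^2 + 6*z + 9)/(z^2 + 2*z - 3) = (z + 3)/(z - 1)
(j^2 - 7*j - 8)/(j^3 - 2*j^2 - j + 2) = (j - 8)/(j^2 - 3*j + 2)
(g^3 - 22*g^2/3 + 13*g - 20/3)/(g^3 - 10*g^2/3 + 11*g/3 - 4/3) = (g - 5)/(g - 1)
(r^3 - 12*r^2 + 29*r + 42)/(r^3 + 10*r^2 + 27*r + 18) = (r^2 - 13*r + 42)/(r^2 + 9*r + 18)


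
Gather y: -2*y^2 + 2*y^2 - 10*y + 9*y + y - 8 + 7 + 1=0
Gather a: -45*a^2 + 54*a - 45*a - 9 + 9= -45*a^2 + 9*a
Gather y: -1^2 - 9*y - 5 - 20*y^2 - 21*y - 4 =-20*y^2 - 30*y - 10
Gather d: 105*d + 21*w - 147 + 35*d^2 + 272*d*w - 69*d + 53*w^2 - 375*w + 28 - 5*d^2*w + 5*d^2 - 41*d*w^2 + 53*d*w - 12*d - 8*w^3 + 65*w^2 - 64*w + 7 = d^2*(40 - 5*w) + d*(-41*w^2 + 325*w + 24) - 8*w^3 + 118*w^2 - 418*w - 112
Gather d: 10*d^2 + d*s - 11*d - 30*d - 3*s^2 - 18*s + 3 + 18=10*d^2 + d*(s - 41) - 3*s^2 - 18*s + 21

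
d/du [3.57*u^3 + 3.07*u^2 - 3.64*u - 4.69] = 10.71*u^2 + 6.14*u - 3.64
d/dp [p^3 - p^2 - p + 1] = 3*p^2 - 2*p - 1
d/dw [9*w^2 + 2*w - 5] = 18*w + 2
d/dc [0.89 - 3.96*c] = -3.96000000000000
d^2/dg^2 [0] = 0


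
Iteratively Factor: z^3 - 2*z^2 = (z - 2)*(z^2) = z*(z - 2)*(z)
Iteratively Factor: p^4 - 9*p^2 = (p + 3)*(p^3 - 3*p^2) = (p - 3)*(p + 3)*(p^2) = p*(p - 3)*(p + 3)*(p)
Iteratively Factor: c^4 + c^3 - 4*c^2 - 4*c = (c + 1)*(c^3 - 4*c) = c*(c + 1)*(c^2 - 4) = c*(c + 1)*(c + 2)*(c - 2)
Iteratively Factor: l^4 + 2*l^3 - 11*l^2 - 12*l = (l + 1)*(l^3 + l^2 - 12*l) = l*(l + 1)*(l^2 + l - 12) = l*(l + 1)*(l + 4)*(l - 3)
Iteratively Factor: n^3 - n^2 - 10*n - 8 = (n + 2)*(n^2 - 3*n - 4) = (n - 4)*(n + 2)*(n + 1)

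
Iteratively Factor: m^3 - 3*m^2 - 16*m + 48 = (m - 3)*(m^2 - 16) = (m - 4)*(m - 3)*(m + 4)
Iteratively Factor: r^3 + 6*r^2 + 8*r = (r + 2)*(r^2 + 4*r) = (r + 2)*(r + 4)*(r)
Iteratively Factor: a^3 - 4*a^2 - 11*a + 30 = (a + 3)*(a^2 - 7*a + 10) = (a - 5)*(a + 3)*(a - 2)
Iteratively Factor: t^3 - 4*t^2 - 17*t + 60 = (t - 3)*(t^2 - t - 20) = (t - 5)*(t - 3)*(t + 4)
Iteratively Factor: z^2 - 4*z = (z - 4)*(z)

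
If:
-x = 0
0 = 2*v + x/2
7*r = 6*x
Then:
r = 0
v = 0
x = 0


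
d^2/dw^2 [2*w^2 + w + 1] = 4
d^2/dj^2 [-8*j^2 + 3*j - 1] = -16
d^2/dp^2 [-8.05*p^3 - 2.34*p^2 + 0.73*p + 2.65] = -48.3*p - 4.68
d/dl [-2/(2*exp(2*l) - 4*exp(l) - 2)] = 2*(exp(l) - 1)*exp(l)/(-exp(2*l) + 2*exp(l) + 1)^2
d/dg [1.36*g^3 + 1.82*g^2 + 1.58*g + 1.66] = 4.08*g^2 + 3.64*g + 1.58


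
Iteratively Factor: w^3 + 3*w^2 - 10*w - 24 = (w - 3)*(w^2 + 6*w + 8) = (w - 3)*(w + 2)*(w + 4)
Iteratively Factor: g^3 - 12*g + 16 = (g + 4)*(g^2 - 4*g + 4) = (g - 2)*(g + 4)*(g - 2)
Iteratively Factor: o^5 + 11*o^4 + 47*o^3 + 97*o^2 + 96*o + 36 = (o + 3)*(o^4 + 8*o^3 + 23*o^2 + 28*o + 12) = (o + 2)*(o + 3)*(o^3 + 6*o^2 + 11*o + 6) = (o + 1)*(o + 2)*(o + 3)*(o^2 + 5*o + 6) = (o + 1)*(o + 2)*(o + 3)^2*(o + 2)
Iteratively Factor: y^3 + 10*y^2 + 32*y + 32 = (y + 4)*(y^2 + 6*y + 8) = (y + 2)*(y + 4)*(y + 4)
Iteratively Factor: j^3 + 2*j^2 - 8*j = (j - 2)*(j^2 + 4*j) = j*(j - 2)*(j + 4)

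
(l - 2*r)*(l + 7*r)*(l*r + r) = l^3*r + 5*l^2*r^2 + l^2*r - 14*l*r^3 + 5*l*r^2 - 14*r^3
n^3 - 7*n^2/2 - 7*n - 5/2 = (n - 5)*(n + 1/2)*(n + 1)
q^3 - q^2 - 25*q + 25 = (q - 5)*(q - 1)*(q + 5)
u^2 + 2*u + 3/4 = (u + 1/2)*(u + 3/2)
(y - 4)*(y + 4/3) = y^2 - 8*y/3 - 16/3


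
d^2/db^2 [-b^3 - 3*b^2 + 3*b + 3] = -6*b - 6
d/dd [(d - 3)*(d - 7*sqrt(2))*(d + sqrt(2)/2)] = 3*d^2 - 13*sqrt(2)*d - 6*d - 7 + 39*sqrt(2)/2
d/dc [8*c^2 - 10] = 16*c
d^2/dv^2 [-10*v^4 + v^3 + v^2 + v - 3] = -120*v^2 + 6*v + 2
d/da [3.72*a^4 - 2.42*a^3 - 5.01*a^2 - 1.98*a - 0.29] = 14.88*a^3 - 7.26*a^2 - 10.02*a - 1.98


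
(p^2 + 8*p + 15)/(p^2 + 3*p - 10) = (p + 3)/(p - 2)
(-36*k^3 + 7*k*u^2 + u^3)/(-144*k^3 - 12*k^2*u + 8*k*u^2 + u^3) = (-6*k^2 + k*u + u^2)/(-24*k^2 + 2*k*u + u^2)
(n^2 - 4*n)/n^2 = (n - 4)/n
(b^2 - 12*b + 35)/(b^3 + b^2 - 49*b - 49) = (b - 5)/(b^2 + 8*b + 7)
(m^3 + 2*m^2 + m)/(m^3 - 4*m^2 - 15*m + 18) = m*(m^2 + 2*m + 1)/(m^3 - 4*m^2 - 15*m + 18)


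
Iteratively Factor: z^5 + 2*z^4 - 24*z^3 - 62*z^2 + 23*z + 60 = (z + 4)*(z^4 - 2*z^3 - 16*z^2 + 2*z + 15) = (z - 1)*(z + 4)*(z^3 - z^2 - 17*z - 15) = (z - 1)*(z + 3)*(z + 4)*(z^2 - 4*z - 5) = (z - 1)*(z + 1)*(z + 3)*(z + 4)*(z - 5)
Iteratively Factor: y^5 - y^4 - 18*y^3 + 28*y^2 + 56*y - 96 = (y + 4)*(y^4 - 5*y^3 + 2*y^2 + 20*y - 24) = (y - 2)*(y + 4)*(y^3 - 3*y^2 - 4*y + 12) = (y - 2)*(y + 2)*(y + 4)*(y^2 - 5*y + 6) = (y - 3)*(y - 2)*(y + 2)*(y + 4)*(y - 2)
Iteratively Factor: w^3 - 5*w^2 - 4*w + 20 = (w + 2)*(w^2 - 7*w + 10) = (w - 5)*(w + 2)*(w - 2)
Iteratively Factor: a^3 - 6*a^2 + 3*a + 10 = (a - 5)*(a^2 - a - 2) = (a - 5)*(a + 1)*(a - 2)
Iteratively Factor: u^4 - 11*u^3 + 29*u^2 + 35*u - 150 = (u - 5)*(u^3 - 6*u^2 - u + 30) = (u - 5)^2*(u^2 - u - 6) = (u - 5)^2*(u + 2)*(u - 3)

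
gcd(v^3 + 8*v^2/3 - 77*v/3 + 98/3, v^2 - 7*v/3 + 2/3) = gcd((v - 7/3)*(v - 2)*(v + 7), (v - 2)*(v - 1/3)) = v - 2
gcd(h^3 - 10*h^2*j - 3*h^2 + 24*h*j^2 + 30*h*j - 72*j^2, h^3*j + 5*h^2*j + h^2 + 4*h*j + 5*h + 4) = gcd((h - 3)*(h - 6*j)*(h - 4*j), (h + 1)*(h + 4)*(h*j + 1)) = 1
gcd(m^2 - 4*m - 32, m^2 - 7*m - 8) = m - 8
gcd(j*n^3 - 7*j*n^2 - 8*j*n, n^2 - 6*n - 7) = n + 1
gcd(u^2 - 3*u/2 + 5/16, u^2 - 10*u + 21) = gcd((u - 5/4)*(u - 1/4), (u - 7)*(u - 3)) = 1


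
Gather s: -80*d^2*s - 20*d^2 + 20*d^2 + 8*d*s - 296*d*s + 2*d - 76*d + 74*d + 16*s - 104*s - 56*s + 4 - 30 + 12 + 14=s*(-80*d^2 - 288*d - 144)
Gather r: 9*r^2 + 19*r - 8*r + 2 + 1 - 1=9*r^2 + 11*r + 2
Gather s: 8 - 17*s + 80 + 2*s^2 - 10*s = 2*s^2 - 27*s + 88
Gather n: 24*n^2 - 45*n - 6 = 24*n^2 - 45*n - 6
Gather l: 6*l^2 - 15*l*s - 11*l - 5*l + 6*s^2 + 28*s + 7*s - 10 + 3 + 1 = 6*l^2 + l*(-15*s - 16) + 6*s^2 + 35*s - 6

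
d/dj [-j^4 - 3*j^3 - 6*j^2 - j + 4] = -4*j^3 - 9*j^2 - 12*j - 1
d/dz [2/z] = -2/z^2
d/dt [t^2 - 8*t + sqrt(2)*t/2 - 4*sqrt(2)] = 2*t - 8 + sqrt(2)/2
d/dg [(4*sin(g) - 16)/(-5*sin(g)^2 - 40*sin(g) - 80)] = 4*(sin(g) - 12)*cos(g)/(5*(sin(g) + 4)^3)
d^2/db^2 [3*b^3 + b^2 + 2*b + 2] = 18*b + 2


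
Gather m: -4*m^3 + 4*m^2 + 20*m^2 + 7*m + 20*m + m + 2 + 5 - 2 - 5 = -4*m^3 + 24*m^2 + 28*m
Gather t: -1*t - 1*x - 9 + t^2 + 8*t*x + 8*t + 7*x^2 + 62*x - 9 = t^2 + t*(8*x + 7) + 7*x^2 + 61*x - 18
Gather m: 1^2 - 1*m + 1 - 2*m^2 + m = 2 - 2*m^2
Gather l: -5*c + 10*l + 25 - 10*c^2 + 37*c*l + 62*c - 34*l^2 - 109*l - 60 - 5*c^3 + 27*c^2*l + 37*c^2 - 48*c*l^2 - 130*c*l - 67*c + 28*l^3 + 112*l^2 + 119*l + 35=-5*c^3 + 27*c^2 - 10*c + 28*l^3 + l^2*(78 - 48*c) + l*(27*c^2 - 93*c + 20)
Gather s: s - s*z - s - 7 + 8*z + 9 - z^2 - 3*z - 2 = -s*z - z^2 + 5*z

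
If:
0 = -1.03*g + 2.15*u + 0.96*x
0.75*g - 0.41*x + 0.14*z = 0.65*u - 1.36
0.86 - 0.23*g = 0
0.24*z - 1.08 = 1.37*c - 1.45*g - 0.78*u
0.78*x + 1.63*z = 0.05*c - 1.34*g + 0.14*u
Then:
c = -0.97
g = 3.74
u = -4.22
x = 13.46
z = -9.91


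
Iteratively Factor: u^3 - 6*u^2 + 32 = (u + 2)*(u^2 - 8*u + 16) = (u - 4)*(u + 2)*(u - 4)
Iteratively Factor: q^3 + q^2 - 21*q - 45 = (q - 5)*(q^2 + 6*q + 9) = (q - 5)*(q + 3)*(q + 3)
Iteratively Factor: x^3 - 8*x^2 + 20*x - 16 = (x - 4)*(x^2 - 4*x + 4) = (x - 4)*(x - 2)*(x - 2)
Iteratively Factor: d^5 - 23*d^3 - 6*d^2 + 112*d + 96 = (d + 2)*(d^4 - 2*d^3 - 19*d^2 + 32*d + 48) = (d - 4)*(d + 2)*(d^3 + 2*d^2 - 11*d - 12) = (d - 4)*(d + 2)*(d + 4)*(d^2 - 2*d - 3) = (d - 4)*(d - 3)*(d + 2)*(d + 4)*(d + 1)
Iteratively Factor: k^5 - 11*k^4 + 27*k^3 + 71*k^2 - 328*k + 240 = (k - 4)*(k^4 - 7*k^3 - k^2 + 67*k - 60) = (k - 4)*(k - 1)*(k^3 - 6*k^2 - 7*k + 60) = (k - 4)*(k - 1)*(k + 3)*(k^2 - 9*k + 20) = (k - 4)^2*(k - 1)*(k + 3)*(k - 5)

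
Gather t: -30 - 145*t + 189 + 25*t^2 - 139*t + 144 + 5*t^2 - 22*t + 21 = 30*t^2 - 306*t + 324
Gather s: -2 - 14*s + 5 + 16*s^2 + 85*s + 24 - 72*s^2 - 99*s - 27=-56*s^2 - 28*s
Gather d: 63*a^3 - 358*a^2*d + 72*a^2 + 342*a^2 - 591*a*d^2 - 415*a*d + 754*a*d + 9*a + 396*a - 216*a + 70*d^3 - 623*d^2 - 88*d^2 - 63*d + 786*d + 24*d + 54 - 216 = 63*a^3 + 414*a^2 + 189*a + 70*d^3 + d^2*(-591*a - 711) + d*(-358*a^2 + 339*a + 747) - 162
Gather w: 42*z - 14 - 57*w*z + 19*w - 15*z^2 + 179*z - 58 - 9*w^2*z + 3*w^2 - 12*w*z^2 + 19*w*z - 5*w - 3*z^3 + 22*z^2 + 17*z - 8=w^2*(3 - 9*z) + w*(-12*z^2 - 38*z + 14) - 3*z^3 + 7*z^2 + 238*z - 80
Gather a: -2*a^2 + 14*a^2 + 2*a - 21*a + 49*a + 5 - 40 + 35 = 12*a^2 + 30*a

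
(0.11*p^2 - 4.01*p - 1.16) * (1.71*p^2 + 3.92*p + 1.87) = 0.1881*p^4 - 6.4259*p^3 - 17.4971*p^2 - 12.0459*p - 2.1692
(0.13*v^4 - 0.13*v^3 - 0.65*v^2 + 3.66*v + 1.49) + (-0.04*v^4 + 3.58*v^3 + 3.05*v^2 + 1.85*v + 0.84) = 0.09*v^4 + 3.45*v^3 + 2.4*v^2 + 5.51*v + 2.33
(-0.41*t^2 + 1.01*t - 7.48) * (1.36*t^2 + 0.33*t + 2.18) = -0.5576*t^4 + 1.2383*t^3 - 10.7333*t^2 - 0.2666*t - 16.3064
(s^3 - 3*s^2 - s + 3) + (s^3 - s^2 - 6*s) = 2*s^3 - 4*s^2 - 7*s + 3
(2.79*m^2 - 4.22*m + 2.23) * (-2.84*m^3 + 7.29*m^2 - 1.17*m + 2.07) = -7.9236*m^5 + 32.3239*m^4 - 40.3613*m^3 + 26.9694*m^2 - 11.3445*m + 4.6161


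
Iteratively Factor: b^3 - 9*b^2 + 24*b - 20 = (b - 2)*(b^2 - 7*b + 10) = (b - 5)*(b - 2)*(b - 2)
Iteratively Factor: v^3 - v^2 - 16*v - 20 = (v + 2)*(v^2 - 3*v - 10) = (v - 5)*(v + 2)*(v + 2)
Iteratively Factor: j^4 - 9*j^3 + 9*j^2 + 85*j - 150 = (j - 2)*(j^3 - 7*j^2 - 5*j + 75) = (j - 5)*(j - 2)*(j^2 - 2*j - 15) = (j - 5)^2*(j - 2)*(j + 3)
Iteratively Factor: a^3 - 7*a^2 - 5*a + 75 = (a + 3)*(a^2 - 10*a + 25) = (a - 5)*(a + 3)*(a - 5)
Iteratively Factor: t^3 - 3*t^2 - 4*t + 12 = (t - 3)*(t^2 - 4) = (t - 3)*(t - 2)*(t + 2)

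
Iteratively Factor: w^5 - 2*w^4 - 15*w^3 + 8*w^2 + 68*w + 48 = (w + 1)*(w^4 - 3*w^3 - 12*w^2 + 20*w + 48) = (w + 1)*(w + 2)*(w^3 - 5*w^2 - 2*w + 24) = (w - 3)*(w + 1)*(w + 2)*(w^2 - 2*w - 8) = (w - 4)*(w - 3)*(w + 1)*(w + 2)*(w + 2)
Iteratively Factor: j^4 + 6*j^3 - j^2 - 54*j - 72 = (j + 3)*(j^3 + 3*j^2 - 10*j - 24) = (j - 3)*(j + 3)*(j^2 + 6*j + 8) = (j - 3)*(j + 3)*(j + 4)*(j + 2)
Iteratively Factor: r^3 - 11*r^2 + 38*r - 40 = (r - 2)*(r^2 - 9*r + 20) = (r - 5)*(r - 2)*(r - 4)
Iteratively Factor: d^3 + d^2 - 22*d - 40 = (d + 2)*(d^2 - d - 20) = (d + 2)*(d + 4)*(d - 5)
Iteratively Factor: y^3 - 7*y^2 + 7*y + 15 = (y + 1)*(y^2 - 8*y + 15) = (y - 5)*(y + 1)*(y - 3)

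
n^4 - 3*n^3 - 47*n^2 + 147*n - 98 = (n - 7)*(n - 2)*(n - 1)*(n + 7)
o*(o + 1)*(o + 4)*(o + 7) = o^4 + 12*o^3 + 39*o^2 + 28*o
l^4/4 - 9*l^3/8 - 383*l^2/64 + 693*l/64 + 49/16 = (l/4 + 1)*(l - 7)*(l - 7/4)*(l + 1/4)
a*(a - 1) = a^2 - a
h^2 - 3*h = h*(h - 3)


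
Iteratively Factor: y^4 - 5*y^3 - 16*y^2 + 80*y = (y)*(y^3 - 5*y^2 - 16*y + 80) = y*(y - 5)*(y^2 - 16) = y*(y - 5)*(y - 4)*(y + 4)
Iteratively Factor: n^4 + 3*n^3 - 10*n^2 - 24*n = (n - 3)*(n^3 + 6*n^2 + 8*n) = (n - 3)*(n + 2)*(n^2 + 4*n) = (n - 3)*(n + 2)*(n + 4)*(n)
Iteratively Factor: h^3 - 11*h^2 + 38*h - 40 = (h - 4)*(h^2 - 7*h + 10) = (h - 4)*(h - 2)*(h - 5)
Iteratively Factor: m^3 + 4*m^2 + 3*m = (m + 3)*(m^2 + m) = m*(m + 3)*(m + 1)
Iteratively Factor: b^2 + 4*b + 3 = (b + 3)*(b + 1)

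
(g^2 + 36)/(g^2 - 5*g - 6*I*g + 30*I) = (g + 6*I)/(g - 5)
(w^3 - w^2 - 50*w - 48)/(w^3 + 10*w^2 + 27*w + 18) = (w - 8)/(w + 3)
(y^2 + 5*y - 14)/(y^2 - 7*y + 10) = (y + 7)/(y - 5)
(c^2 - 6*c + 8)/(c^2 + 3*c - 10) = (c - 4)/(c + 5)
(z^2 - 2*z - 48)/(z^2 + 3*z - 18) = (z - 8)/(z - 3)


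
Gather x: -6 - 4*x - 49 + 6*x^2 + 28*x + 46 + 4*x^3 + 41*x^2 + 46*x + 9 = 4*x^3 + 47*x^2 + 70*x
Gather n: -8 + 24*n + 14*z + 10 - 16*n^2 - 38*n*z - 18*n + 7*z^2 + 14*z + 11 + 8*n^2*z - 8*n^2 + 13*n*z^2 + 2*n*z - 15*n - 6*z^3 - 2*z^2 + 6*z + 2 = n^2*(8*z - 24) + n*(13*z^2 - 36*z - 9) - 6*z^3 + 5*z^2 + 34*z + 15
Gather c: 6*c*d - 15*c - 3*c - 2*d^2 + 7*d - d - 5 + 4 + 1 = c*(6*d - 18) - 2*d^2 + 6*d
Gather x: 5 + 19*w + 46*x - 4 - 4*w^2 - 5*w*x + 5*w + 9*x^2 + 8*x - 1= -4*w^2 + 24*w + 9*x^2 + x*(54 - 5*w)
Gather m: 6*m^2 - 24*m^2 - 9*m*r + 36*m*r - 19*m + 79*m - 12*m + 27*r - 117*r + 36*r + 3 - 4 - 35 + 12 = -18*m^2 + m*(27*r + 48) - 54*r - 24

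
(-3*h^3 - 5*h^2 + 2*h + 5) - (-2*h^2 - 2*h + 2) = -3*h^3 - 3*h^2 + 4*h + 3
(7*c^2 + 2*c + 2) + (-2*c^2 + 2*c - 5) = 5*c^2 + 4*c - 3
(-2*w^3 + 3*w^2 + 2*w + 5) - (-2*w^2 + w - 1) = -2*w^3 + 5*w^2 + w + 6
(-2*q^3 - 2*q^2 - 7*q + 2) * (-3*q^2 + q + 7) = 6*q^5 + 4*q^4 + 5*q^3 - 27*q^2 - 47*q + 14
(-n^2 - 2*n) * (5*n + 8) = -5*n^3 - 18*n^2 - 16*n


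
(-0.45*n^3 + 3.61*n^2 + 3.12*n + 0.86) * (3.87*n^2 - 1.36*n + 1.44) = -1.7415*n^5 + 14.5827*n^4 + 6.5168*n^3 + 4.2834*n^2 + 3.3232*n + 1.2384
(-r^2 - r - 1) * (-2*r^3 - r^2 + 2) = 2*r^5 + 3*r^4 + 3*r^3 - r^2 - 2*r - 2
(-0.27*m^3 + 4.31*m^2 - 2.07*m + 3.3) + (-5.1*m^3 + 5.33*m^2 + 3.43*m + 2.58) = -5.37*m^3 + 9.64*m^2 + 1.36*m + 5.88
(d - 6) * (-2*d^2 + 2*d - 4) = -2*d^3 + 14*d^2 - 16*d + 24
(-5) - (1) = -6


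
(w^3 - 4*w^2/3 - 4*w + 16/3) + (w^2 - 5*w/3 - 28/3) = w^3 - w^2/3 - 17*w/3 - 4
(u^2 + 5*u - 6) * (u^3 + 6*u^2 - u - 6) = u^5 + 11*u^4 + 23*u^3 - 47*u^2 - 24*u + 36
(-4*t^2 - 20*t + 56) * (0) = 0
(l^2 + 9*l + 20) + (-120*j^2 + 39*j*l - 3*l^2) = -120*j^2 + 39*j*l - 2*l^2 + 9*l + 20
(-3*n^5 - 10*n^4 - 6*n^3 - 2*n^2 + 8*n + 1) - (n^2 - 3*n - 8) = -3*n^5 - 10*n^4 - 6*n^3 - 3*n^2 + 11*n + 9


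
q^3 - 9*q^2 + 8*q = q*(q - 8)*(q - 1)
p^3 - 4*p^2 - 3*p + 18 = (p - 3)^2*(p + 2)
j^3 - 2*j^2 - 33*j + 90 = (j - 5)*(j - 3)*(j + 6)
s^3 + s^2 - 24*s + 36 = (s - 3)*(s - 2)*(s + 6)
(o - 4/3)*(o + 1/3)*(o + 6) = o^3 + 5*o^2 - 58*o/9 - 8/3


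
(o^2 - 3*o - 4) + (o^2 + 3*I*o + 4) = 2*o^2 - 3*o + 3*I*o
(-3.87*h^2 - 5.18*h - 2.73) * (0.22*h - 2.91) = -0.8514*h^3 + 10.1221*h^2 + 14.4732*h + 7.9443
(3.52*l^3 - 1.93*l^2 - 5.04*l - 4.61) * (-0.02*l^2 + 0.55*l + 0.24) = -0.0704*l^5 + 1.9746*l^4 - 0.1159*l^3 - 3.143*l^2 - 3.7451*l - 1.1064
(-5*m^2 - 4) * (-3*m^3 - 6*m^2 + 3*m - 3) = 15*m^5 + 30*m^4 - 3*m^3 + 39*m^2 - 12*m + 12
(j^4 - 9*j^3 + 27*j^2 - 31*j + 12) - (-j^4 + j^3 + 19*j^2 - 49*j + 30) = 2*j^4 - 10*j^3 + 8*j^2 + 18*j - 18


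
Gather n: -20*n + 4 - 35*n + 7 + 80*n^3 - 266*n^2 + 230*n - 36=80*n^3 - 266*n^2 + 175*n - 25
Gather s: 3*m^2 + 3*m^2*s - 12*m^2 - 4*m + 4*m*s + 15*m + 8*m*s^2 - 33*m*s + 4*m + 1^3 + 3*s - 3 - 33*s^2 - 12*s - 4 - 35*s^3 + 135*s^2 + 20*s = -9*m^2 + 15*m - 35*s^3 + s^2*(8*m + 102) + s*(3*m^2 - 29*m + 11) - 6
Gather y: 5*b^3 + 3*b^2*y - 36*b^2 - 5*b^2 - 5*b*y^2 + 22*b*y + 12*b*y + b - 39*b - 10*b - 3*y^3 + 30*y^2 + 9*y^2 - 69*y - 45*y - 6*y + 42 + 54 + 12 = 5*b^3 - 41*b^2 - 48*b - 3*y^3 + y^2*(39 - 5*b) + y*(3*b^2 + 34*b - 120) + 108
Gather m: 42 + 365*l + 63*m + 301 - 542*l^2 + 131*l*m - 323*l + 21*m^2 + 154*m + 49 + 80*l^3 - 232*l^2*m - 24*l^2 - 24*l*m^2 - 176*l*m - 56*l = 80*l^3 - 566*l^2 - 14*l + m^2*(21 - 24*l) + m*(-232*l^2 - 45*l + 217) + 392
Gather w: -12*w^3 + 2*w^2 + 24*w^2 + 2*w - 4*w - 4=-12*w^3 + 26*w^2 - 2*w - 4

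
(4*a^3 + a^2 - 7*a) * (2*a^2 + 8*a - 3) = 8*a^5 + 34*a^4 - 18*a^3 - 59*a^2 + 21*a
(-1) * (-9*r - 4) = 9*r + 4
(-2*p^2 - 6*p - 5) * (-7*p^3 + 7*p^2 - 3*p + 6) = 14*p^5 + 28*p^4 - p^3 - 29*p^2 - 21*p - 30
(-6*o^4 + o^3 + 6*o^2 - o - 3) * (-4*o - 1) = 24*o^5 + 2*o^4 - 25*o^3 - 2*o^2 + 13*o + 3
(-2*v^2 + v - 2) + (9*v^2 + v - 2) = 7*v^2 + 2*v - 4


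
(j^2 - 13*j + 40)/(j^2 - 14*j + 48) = (j - 5)/(j - 6)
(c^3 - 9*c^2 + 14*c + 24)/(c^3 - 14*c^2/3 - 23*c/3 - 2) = 3*(c - 4)/(3*c + 1)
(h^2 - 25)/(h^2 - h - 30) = (h - 5)/(h - 6)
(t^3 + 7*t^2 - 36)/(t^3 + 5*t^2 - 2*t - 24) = (t + 6)/(t + 4)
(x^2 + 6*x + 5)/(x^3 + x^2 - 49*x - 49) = (x + 5)/(x^2 - 49)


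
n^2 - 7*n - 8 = (n - 8)*(n + 1)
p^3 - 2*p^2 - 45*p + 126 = (p - 6)*(p - 3)*(p + 7)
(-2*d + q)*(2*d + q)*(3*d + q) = -12*d^3 - 4*d^2*q + 3*d*q^2 + q^3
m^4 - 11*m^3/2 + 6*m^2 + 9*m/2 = m*(m - 3)^2*(m + 1/2)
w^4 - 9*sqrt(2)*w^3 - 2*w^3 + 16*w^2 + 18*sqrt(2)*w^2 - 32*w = w*(w - 2)*(w - 8*sqrt(2))*(w - sqrt(2))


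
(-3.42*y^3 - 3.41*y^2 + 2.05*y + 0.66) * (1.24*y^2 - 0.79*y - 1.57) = -4.2408*y^5 - 1.5266*y^4 + 10.6053*y^3 + 4.5526*y^2 - 3.7399*y - 1.0362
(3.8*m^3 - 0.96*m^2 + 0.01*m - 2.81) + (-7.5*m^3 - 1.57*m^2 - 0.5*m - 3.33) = -3.7*m^3 - 2.53*m^2 - 0.49*m - 6.14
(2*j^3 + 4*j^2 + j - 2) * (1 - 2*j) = -4*j^4 - 6*j^3 + 2*j^2 + 5*j - 2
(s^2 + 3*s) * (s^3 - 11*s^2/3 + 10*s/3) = s^5 - 2*s^4/3 - 23*s^3/3 + 10*s^2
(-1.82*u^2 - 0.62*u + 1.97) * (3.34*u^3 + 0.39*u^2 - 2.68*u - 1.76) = -6.0788*u^5 - 2.7806*u^4 + 11.2156*u^3 + 5.6331*u^2 - 4.1884*u - 3.4672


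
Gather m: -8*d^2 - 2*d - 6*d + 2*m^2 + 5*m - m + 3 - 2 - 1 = -8*d^2 - 8*d + 2*m^2 + 4*m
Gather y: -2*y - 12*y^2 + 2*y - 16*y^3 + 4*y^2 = -16*y^3 - 8*y^2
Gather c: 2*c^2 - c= 2*c^2 - c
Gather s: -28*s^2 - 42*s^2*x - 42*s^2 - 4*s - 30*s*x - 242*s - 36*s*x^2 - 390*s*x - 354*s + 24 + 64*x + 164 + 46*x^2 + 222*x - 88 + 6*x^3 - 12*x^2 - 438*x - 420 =s^2*(-42*x - 70) + s*(-36*x^2 - 420*x - 600) + 6*x^3 + 34*x^2 - 152*x - 320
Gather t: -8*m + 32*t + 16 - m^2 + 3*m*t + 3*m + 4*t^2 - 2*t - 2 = -m^2 - 5*m + 4*t^2 + t*(3*m + 30) + 14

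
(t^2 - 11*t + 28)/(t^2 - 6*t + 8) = (t - 7)/(t - 2)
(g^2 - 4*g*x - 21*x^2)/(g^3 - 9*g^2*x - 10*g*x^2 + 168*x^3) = (-g - 3*x)/(-g^2 + 2*g*x + 24*x^2)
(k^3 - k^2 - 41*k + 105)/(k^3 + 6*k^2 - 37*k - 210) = (k^2 - 8*k + 15)/(k^2 - k - 30)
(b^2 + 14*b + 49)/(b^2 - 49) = (b + 7)/(b - 7)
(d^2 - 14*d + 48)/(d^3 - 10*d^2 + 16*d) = (d - 6)/(d*(d - 2))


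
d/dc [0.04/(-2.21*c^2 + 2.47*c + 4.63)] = (0.1768*c - 0.0988)/(-2.21*c^2 + 2.47*c + 4.63)^2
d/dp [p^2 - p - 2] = 2*p - 1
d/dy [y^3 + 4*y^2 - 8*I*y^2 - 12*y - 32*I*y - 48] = 3*y^2 + y*(8 - 16*I) - 12 - 32*I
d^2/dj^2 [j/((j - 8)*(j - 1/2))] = 16*(j^3 - 12*j + 34)/(8*j^6 - 204*j^5 + 1830*j^4 - 6545*j^3 + 7320*j^2 - 3264*j + 512)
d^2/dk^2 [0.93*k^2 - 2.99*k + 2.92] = 1.86000000000000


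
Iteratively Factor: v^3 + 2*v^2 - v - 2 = (v + 1)*(v^2 + v - 2) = (v - 1)*(v + 1)*(v + 2)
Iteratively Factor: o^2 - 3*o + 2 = (o - 1)*(o - 2)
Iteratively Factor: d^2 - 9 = (d + 3)*(d - 3)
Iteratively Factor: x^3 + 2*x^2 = (x)*(x^2 + 2*x) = x*(x + 2)*(x)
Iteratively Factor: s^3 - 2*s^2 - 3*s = (s - 3)*(s^2 + s) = (s - 3)*(s + 1)*(s)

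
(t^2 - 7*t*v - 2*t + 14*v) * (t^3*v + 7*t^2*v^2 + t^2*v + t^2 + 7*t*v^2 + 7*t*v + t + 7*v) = t^5*v - t^4*v + t^4 - 49*t^3*v^3 - 2*t^3*v - t^3 + 49*t^2*v^3 - 49*t^2*v^2 - 2*t^2 + 98*t*v^3 + 49*t*v^2 + 98*v^2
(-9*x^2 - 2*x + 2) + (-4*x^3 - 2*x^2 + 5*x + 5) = -4*x^3 - 11*x^2 + 3*x + 7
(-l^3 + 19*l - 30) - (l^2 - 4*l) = -l^3 - l^2 + 23*l - 30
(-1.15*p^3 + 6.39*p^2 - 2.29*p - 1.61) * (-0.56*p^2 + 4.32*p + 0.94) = 0.644*p^5 - 8.5464*p^4 + 27.8062*p^3 - 2.9846*p^2 - 9.1078*p - 1.5134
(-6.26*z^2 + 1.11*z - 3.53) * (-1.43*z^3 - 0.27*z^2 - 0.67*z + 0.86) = 8.9518*z^5 + 0.1029*z^4 + 8.9424*z^3 - 5.1742*z^2 + 3.3197*z - 3.0358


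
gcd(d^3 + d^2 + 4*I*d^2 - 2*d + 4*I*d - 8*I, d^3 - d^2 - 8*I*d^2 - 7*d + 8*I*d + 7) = d - 1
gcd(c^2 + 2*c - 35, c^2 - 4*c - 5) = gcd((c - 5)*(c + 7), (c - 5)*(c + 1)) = c - 5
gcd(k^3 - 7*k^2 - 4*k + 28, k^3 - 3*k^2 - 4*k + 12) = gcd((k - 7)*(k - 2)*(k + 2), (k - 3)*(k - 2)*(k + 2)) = k^2 - 4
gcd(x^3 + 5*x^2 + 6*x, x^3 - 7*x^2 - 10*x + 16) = x + 2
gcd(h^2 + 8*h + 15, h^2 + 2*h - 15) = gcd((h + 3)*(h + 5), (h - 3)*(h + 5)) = h + 5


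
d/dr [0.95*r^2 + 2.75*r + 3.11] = 1.9*r + 2.75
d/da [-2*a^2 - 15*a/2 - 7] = -4*a - 15/2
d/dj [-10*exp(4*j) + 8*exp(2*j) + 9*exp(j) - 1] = (-40*exp(3*j) + 16*exp(j) + 9)*exp(j)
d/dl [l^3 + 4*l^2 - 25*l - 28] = 3*l^2 + 8*l - 25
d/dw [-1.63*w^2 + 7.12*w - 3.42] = 7.12 - 3.26*w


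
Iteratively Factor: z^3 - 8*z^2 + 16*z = (z - 4)*(z^2 - 4*z) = (z - 4)^2*(z)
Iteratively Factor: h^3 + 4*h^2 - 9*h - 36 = (h + 3)*(h^2 + h - 12) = (h + 3)*(h + 4)*(h - 3)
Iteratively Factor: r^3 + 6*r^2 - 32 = (r + 4)*(r^2 + 2*r - 8) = (r - 2)*(r + 4)*(r + 4)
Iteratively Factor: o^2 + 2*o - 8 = (o + 4)*(o - 2)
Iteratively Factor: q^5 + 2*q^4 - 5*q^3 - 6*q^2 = (q + 3)*(q^4 - q^3 - 2*q^2) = (q - 2)*(q + 3)*(q^3 + q^2) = (q - 2)*(q + 1)*(q + 3)*(q^2) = q*(q - 2)*(q + 1)*(q + 3)*(q)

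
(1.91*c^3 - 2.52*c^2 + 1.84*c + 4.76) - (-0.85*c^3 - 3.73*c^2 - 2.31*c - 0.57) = 2.76*c^3 + 1.21*c^2 + 4.15*c + 5.33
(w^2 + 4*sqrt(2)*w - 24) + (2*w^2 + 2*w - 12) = 3*w^2 + 2*w + 4*sqrt(2)*w - 36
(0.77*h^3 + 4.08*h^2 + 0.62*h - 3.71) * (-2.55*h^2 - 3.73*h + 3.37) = -1.9635*h^5 - 13.2761*h^4 - 14.2045*h^3 + 20.8975*h^2 + 15.9277*h - 12.5027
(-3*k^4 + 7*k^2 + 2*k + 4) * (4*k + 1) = -12*k^5 - 3*k^4 + 28*k^3 + 15*k^2 + 18*k + 4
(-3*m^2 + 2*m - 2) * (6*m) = -18*m^3 + 12*m^2 - 12*m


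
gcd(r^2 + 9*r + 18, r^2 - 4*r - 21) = r + 3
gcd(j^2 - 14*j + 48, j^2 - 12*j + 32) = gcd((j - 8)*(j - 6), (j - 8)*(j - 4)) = j - 8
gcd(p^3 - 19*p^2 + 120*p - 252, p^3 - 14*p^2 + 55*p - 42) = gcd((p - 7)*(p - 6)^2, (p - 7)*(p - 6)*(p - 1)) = p^2 - 13*p + 42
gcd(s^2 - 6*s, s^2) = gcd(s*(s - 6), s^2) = s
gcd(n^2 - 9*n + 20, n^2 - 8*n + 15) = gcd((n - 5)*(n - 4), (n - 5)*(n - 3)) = n - 5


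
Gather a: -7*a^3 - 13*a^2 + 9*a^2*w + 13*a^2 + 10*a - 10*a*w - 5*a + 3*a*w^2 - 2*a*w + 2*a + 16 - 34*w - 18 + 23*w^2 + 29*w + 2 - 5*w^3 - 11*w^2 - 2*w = -7*a^3 + 9*a^2*w + a*(3*w^2 - 12*w + 7) - 5*w^3 + 12*w^2 - 7*w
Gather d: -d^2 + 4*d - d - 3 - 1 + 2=-d^2 + 3*d - 2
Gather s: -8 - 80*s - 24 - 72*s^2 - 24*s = -72*s^2 - 104*s - 32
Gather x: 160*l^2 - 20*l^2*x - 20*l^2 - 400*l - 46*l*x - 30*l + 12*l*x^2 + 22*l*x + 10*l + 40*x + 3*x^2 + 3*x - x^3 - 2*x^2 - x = 140*l^2 - 420*l - x^3 + x^2*(12*l + 1) + x*(-20*l^2 - 24*l + 42)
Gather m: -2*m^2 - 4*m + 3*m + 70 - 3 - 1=-2*m^2 - m + 66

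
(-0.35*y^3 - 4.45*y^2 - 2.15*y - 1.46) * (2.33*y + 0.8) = -0.8155*y^4 - 10.6485*y^3 - 8.5695*y^2 - 5.1218*y - 1.168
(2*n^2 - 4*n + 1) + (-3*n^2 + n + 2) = -n^2 - 3*n + 3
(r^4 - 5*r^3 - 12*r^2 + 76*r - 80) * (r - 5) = r^5 - 10*r^4 + 13*r^3 + 136*r^2 - 460*r + 400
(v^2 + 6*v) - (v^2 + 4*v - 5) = 2*v + 5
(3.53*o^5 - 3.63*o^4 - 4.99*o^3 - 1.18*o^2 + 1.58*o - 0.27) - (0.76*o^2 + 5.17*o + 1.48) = 3.53*o^5 - 3.63*o^4 - 4.99*o^3 - 1.94*o^2 - 3.59*o - 1.75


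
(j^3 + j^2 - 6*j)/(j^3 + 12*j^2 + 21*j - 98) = j*(j + 3)/(j^2 + 14*j + 49)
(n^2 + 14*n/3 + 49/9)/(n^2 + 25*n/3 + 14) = (n + 7/3)/(n + 6)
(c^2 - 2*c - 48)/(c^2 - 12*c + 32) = (c + 6)/(c - 4)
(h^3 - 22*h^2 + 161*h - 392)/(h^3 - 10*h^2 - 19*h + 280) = (h - 7)/(h + 5)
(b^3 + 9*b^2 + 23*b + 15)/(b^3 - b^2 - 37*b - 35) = (b + 3)/(b - 7)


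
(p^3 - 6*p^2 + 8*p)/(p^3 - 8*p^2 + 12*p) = (p - 4)/(p - 6)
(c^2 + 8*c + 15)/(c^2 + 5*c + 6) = (c + 5)/(c + 2)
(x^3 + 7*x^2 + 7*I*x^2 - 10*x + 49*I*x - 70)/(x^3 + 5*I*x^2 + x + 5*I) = (x^2 + x*(7 + 2*I) + 14*I)/(x^2 + 1)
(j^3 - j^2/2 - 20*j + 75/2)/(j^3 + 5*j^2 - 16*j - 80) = (2*j^2 - 11*j + 15)/(2*(j^2 - 16))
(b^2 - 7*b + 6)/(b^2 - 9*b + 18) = (b - 1)/(b - 3)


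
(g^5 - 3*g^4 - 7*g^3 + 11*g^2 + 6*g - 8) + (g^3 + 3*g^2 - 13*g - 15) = g^5 - 3*g^4 - 6*g^3 + 14*g^2 - 7*g - 23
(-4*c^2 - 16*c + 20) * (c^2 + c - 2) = -4*c^4 - 20*c^3 + 12*c^2 + 52*c - 40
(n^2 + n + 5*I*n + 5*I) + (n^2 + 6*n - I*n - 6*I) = 2*n^2 + 7*n + 4*I*n - I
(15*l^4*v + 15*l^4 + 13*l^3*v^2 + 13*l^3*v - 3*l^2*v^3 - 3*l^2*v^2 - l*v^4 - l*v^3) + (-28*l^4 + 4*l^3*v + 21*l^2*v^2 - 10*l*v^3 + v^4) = 15*l^4*v - 13*l^4 + 13*l^3*v^2 + 17*l^3*v - 3*l^2*v^3 + 18*l^2*v^2 - l*v^4 - 11*l*v^3 + v^4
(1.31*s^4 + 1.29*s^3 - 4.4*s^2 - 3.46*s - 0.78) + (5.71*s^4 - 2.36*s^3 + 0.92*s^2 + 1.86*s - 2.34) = 7.02*s^4 - 1.07*s^3 - 3.48*s^2 - 1.6*s - 3.12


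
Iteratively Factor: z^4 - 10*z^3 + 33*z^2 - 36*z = (z - 4)*(z^3 - 6*z^2 + 9*z) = (z - 4)*(z - 3)*(z^2 - 3*z) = z*(z - 4)*(z - 3)*(z - 3)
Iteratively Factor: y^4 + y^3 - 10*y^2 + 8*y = (y - 2)*(y^3 + 3*y^2 - 4*y) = y*(y - 2)*(y^2 + 3*y - 4) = y*(y - 2)*(y + 4)*(y - 1)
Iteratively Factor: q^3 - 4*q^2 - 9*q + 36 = (q - 4)*(q^2 - 9) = (q - 4)*(q + 3)*(q - 3)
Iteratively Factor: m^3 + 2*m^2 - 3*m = (m + 3)*(m^2 - m) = (m - 1)*(m + 3)*(m)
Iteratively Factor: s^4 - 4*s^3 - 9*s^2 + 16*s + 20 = (s - 2)*(s^3 - 2*s^2 - 13*s - 10) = (s - 5)*(s - 2)*(s^2 + 3*s + 2) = (s - 5)*(s - 2)*(s + 2)*(s + 1)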